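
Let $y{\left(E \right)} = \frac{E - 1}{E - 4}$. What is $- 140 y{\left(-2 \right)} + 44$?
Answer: $-26$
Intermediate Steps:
$y{\left(E \right)} = \frac{-1 + E}{-4 + E}$
$- 140 y{\left(-2 \right)} + 44 = - 140 \frac{-1 - 2}{-4 - 2} + 44 = - 140 \frac{1}{-6} \left(-3\right) + 44 = - 140 \left(\left(- \frac{1}{6}\right) \left(-3\right)\right) + 44 = \left(-140\right) \frac{1}{2} + 44 = -70 + 44 = -26$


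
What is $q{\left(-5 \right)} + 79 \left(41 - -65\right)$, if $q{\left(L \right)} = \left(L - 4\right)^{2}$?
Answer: $8455$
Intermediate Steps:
$q{\left(L \right)} = \left(-4 + L\right)^{2}$
$q{\left(-5 \right)} + 79 \left(41 - -65\right) = \left(-4 - 5\right)^{2} + 79 \left(41 - -65\right) = \left(-9\right)^{2} + 79 \left(41 + 65\right) = 81 + 79 \cdot 106 = 81 + 8374 = 8455$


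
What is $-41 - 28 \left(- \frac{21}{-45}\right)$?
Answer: $- \frac{811}{15} \approx -54.067$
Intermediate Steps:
$-41 - 28 \left(- \frac{21}{-45}\right) = -41 - 28 \left(\left(-21\right) \left(- \frac{1}{45}\right)\right) = -41 - \frac{196}{15} = - \frac{811}{15}$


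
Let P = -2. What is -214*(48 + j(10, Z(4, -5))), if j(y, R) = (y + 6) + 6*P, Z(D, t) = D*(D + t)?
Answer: -11128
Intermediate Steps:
j(y, R) = -6 + y (j(y, R) = (y + 6) + 6*(-2) = (6 + y) - 12 = -6 + y)
-214*(48 + j(10, Z(4, -5))) = -214*(48 + (-6 + 10)) = -214*(48 + 4) = -214*52 = -11128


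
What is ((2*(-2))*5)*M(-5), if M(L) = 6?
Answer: -120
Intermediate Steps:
((2*(-2))*5)*M(-5) = ((2*(-2))*5)*6 = -4*5*6 = -20*6 = -120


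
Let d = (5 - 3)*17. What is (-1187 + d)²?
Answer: 1329409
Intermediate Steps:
d = 34 (d = 2*17 = 34)
(-1187 + d)² = (-1187 + 34)² = (-1153)² = 1329409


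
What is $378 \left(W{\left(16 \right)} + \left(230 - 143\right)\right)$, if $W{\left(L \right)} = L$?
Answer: $38934$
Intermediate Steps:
$378 \left(W{\left(16 \right)} + \left(230 - 143\right)\right) = 378 \left(16 + \left(230 - 143\right)\right) = 378 \left(16 + 87\right) = 378 \cdot 103 = 38934$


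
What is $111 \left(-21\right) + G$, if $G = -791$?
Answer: $-3122$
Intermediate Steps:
$111 \left(-21\right) + G = 111 \left(-21\right) - 791 = -2331 - 791 = -3122$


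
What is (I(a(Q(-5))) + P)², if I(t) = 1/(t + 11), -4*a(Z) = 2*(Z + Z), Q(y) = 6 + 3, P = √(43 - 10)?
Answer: 133/4 + √33 ≈ 38.995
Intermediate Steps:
P = √33 ≈ 5.7446
Q(y) = 9
a(Z) = -Z (a(Z) = -(Z + Z)/2 = -2*Z/2 = -Z)
I(t) = 1/(11 + t)
(I(a(Q(-5))) + P)² = (1/(11 - 1*9) + √33)² = (1/(11 - 9) + √33)² = (1/2 + √33)² = (½ + √33)²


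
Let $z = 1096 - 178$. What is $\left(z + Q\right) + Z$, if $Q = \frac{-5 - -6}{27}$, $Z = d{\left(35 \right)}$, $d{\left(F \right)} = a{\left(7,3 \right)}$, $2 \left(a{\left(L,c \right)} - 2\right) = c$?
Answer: $\frac{49763}{54} \approx 921.54$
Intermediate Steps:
$a{\left(L,c \right)} = 2 + \frac{c}{2}$
$d{\left(F \right)} = \frac{7}{2}$ ($d{\left(F \right)} = 2 + \frac{1}{2} \cdot 3 = 2 + \frac{3}{2} = \frac{7}{2}$)
$Z = \frac{7}{2} \approx 3.5$
$z = 918$ ($z = 1096 - 178 = 918$)
$Q = \frac{1}{27}$ ($Q = \left(-5 + 6\right) \frac{1}{27} = 1 \cdot \frac{1}{27} = \frac{1}{27} \approx 0.037037$)
$\left(z + Q\right) + Z = \left(918 + \frac{1}{27}\right) + \frac{7}{2} = \frac{24787}{27} + \frac{7}{2} = \frac{49763}{54}$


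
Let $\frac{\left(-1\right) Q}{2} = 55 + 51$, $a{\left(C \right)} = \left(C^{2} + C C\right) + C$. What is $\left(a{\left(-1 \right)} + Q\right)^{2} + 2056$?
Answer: $46577$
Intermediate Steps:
$a{\left(C \right)} = C + 2 C^{2}$ ($a{\left(C \right)} = \left(C^{2} + C^{2}\right) + C = 2 C^{2} + C = C + 2 C^{2}$)
$Q = -212$ ($Q = - 2 \left(55 + 51\right) = \left(-2\right) 106 = -212$)
$\left(a{\left(-1 \right)} + Q\right)^{2} + 2056 = \left(- (1 + 2 \left(-1\right)) - 212\right)^{2} + 2056 = \left(- (1 - 2) - 212\right)^{2} + 2056 = \left(\left(-1\right) \left(-1\right) - 212\right)^{2} + 2056 = \left(1 - 212\right)^{2} + 2056 = \left(-211\right)^{2} + 2056 = 44521 + 2056 = 46577$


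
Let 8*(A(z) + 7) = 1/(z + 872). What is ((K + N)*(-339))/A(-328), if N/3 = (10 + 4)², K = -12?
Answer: 849788928/30463 ≈ 27896.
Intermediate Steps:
N = 588 (N = 3*(10 + 4)² = 3*14² = 3*196 = 588)
A(z) = -7 + 1/(8*(872 + z)) (A(z) = -7 + 1/(8*(z + 872)) = -7 + 1/(8*(872 + z)))
((K + N)*(-339))/A(-328) = ((-12 + 588)*(-339))/(((-48831 - 56*(-328))/(8*(872 - 328)))) = (576*(-339))/(((⅛)*(-48831 + 18368)/544)) = -195264/((⅛)*(1/544)*(-30463)) = -195264/(-30463/4352) = -195264*(-4352/30463) = 849788928/30463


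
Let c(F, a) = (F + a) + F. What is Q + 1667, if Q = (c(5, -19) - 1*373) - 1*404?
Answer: 881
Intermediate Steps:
c(F, a) = a + 2*F
Q = -786 (Q = ((-19 + 2*5) - 1*373) - 1*404 = ((-19 + 10) - 373) - 404 = (-9 - 373) - 404 = -382 - 404 = -786)
Q + 1667 = -786 + 1667 = 881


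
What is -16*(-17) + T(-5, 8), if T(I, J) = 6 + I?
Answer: 273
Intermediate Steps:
-16*(-17) + T(-5, 8) = -16*(-17) + (6 - 5) = 272 + 1 = 273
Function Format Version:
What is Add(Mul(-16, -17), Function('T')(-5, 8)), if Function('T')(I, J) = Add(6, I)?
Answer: 273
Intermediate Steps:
Add(Mul(-16, -17), Function('T')(-5, 8)) = Add(Mul(-16, -17), Add(6, -5)) = Add(272, 1) = 273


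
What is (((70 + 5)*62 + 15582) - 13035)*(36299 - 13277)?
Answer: 165689334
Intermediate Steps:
(((70 + 5)*62 + 15582) - 13035)*(36299 - 13277) = ((75*62 + 15582) - 13035)*23022 = ((4650 + 15582) - 13035)*23022 = (20232 - 13035)*23022 = 7197*23022 = 165689334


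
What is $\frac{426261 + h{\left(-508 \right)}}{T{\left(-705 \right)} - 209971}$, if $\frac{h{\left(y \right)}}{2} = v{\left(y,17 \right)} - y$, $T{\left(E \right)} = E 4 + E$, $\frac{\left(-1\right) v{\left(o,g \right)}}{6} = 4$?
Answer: $- \frac{427229}{213496} \approx -2.0011$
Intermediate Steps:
$v{\left(o,g \right)} = -24$ ($v{\left(o,g \right)} = \left(-6\right) 4 = -24$)
$T{\left(E \right)} = 5 E$ ($T{\left(E \right)} = 4 E + E = 5 E$)
$h{\left(y \right)} = -48 - 2 y$ ($h{\left(y \right)} = 2 \left(-24 - y\right) = -48 - 2 y$)
$\frac{426261 + h{\left(-508 \right)}}{T{\left(-705 \right)} - 209971} = \frac{426261 - -968}{5 \left(-705\right) - 209971} = \frac{426261 + \left(-48 + 1016\right)}{-3525 - 209971} = \frac{426261 + 968}{-213496} = 427229 \left(- \frac{1}{213496}\right) = - \frac{427229}{213496}$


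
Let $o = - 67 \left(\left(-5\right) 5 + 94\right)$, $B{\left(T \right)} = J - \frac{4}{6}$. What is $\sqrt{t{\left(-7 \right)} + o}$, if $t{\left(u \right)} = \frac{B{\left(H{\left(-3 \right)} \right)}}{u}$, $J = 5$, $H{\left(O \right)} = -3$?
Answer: $\frac{2 i \sqrt{509754}}{21} \approx 67.997 i$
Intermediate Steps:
$B{\left(T \right)} = \frac{13}{3}$ ($B{\left(T \right)} = 5 - \frac{4}{6} = 5 - \frac{2}{3} = \frac{13}{3}$)
$t{\left(u \right)} = \frac{13}{3 u}$
$o = -4623$ ($o = - 67 \left(-25 + 94\right) = \left(-67\right) 69 = -4623$)
$\sqrt{t{\left(-7 \right)} + o} = \sqrt{\frac{13}{3 \left(-7\right)} - 4623} = \sqrt{\frac{13}{3} \left(- \frac{1}{7}\right) - 4623} = \sqrt{- \frac{13}{21} - 4623} = \sqrt{- \frac{97096}{21}} = \frac{2 i \sqrt{509754}}{21}$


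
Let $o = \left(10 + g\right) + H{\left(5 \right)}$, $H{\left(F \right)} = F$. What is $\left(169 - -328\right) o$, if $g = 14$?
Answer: $14413$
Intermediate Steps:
$o = 29$ ($o = \left(10 + 14\right) + 5 = 24 + 5 = 29$)
$\left(169 - -328\right) o = \left(169 - -328\right) 29 = \left(169 + 328\right) 29 = 497 \cdot 29 = 14413$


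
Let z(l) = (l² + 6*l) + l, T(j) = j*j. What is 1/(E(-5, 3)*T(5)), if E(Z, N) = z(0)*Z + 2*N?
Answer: 1/150 ≈ 0.0066667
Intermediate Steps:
T(j) = j²
z(l) = l² + 7*l
E(Z, N) = 2*N (E(Z, N) = (0*(7 + 0))*Z + 2*N = (0*7)*Z + 2*N = 0*Z + 2*N = 0 + 2*N = 2*N)
1/(E(-5, 3)*T(5)) = 1/((2*3)*5²) = 1/(6*25) = 1/150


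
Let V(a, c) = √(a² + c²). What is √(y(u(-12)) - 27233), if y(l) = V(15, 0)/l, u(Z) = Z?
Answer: I*√108937/2 ≈ 165.03*I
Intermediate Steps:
y(l) = 15/l (y(l) = √(15² + 0²)/l = √(225 + 0)/l = √225/l = 15/l)
√(y(u(-12)) - 27233) = √(15/(-12) - 27233) = √(15*(-1/12) - 27233) = √(-5/4 - 27233) = √(-108937/4) = I*√108937/2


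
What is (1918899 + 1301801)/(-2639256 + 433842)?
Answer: -1610350/1102707 ≈ -1.4604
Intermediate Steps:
(1918899 + 1301801)/(-2639256 + 433842) = 3220700/(-2205414) = 3220700*(-1/2205414) = -1610350/1102707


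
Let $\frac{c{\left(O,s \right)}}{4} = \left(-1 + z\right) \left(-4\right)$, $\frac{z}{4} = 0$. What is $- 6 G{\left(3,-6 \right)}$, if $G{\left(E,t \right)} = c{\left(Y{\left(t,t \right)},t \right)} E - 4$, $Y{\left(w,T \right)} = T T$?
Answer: $-264$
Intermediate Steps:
$z = 0$ ($z = 4 \cdot 0 = 0$)
$Y{\left(w,T \right)} = T^{2}$
$c{\left(O,s \right)} = 16$ ($c{\left(O,s \right)} = 4 \left(-1 + 0\right) \left(-4\right) = 4 \left(\left(-1\right) \left(-4\right)\right) = 4 \cdot 4 = 16$)
$G{\left(E,t \right)} = -4 + 16 E$ ($G{\left(E,t \right)} = 16 E - 4 = -4 + 16 E$)
$- 6 G{\left(3,-6 \right)} = - 6 \left(-4 + 16 \cdot 3\right) = - 6 \left(-4 + 48\right) = \left(-6\right) 44 = -264$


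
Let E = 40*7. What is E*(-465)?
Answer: -130200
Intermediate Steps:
E = 280
E*(-465) = 280*(-465) = -130200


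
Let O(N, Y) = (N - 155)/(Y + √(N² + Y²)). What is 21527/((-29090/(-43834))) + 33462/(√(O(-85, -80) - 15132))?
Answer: 471807259/14545 - 5577*√(48 - 3*√545)/√(-20172 + 1261*√545) ≈ 32438.0 - 271.96*I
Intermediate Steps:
O(N, Y) = (-155 + N)/(Y + √(N² + Y²))
21527/((-29090/(-43834))) + 33462/(√(O(-85, -80) - 15132)) = 21527/((-29090/(-43834))) + 33462/(√((-155 - 85)/(-80 + √((-85)² + (-80)²)) - 15132)) = 21527/((-29090*(-1/43834))) + 33462/(√(-240/(-80 + √(7225 + 6400)) - 15132)) = 21527/(14545/21917) + 33462/(√(-240/(-80 + √13625) - 15132)) = 21527*(21917/14545) + 33462/(√(-240/(-80 + 5*√545) - 15132)) = 471807259/14545 + 33462/(√(-240/(-80 + 5*√545) - 15132)) = 471807259/14545 + 33462/(√(-15132 - 240/(-80 + 5*√545))) = 471807259/14545 + 33462/√(-15132 - 240/(-80 + 5*√545))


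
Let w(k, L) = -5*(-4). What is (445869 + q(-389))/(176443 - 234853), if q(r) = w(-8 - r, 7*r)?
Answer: -445889/58410 ≈ -7.6338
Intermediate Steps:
w(k, L) = 20
q(r) = 20
(445869 + q(-389))/(176443 - 234853) = (445869 + 20)/(176443 - 234853) = 445889/(-58410) = 445889*(-1/58410) = -445889/58410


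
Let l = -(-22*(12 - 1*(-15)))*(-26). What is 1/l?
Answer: -1/15444 ≈ -6.4750e-5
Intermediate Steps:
l = -15444 (l = -(-22*(12 + 15))*(-26) = -(-22*27)*(-26) = -(-594)*(-26) = -1*15444 = -15444)
1/l = 1/(-15444) = -1/15444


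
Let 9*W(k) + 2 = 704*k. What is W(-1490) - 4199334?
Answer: -12947656/3 ≈ -4.3159e+6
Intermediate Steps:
W(k) = -2/9 + 704*k/9 (W(k) = -2/9 + (704*k)/9 = -2/9 + 704*k/9)
W(-1490) - 4199334 = (-2/9 + (704/9)*(-1490)) - 4199334 = (-2/9 - 1048960/9) - 4199334 = -349654/3 - 4199334 = -12947656/3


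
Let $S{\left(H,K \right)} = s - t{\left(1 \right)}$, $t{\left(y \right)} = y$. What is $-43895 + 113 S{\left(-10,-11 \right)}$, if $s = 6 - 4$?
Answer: $-43782$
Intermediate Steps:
$s = 2$ ($s = 6 - 4 = 2$)
$S{\left(H,K \right)} = 1$ ($S{\left(H,K \right)} = 2 - 1 = 1$)
$-43895 + 113 S{\left(-10,-11 \right)} = -43895 + 113 \cdot 1 = -43895 + 113 = -43782$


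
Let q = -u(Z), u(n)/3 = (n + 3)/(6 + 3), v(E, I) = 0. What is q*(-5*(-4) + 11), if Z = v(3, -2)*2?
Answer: -31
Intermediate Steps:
Z = 0 (Z = 0*2 = 0)
u(n) = 1 + n/3 (u(n) = 3*((n + 3)/(6 + 3)) = 3*((3 + n)/9) = 3*((3 + n)*(1/9)) = 3*(1/3 + n/9) = 1 + n/3)
q = -1 (q = -(1 + (1/3)*0) = -(1 + 0) = -1*1 = -1)
q*(-5*(-4) + 11) = -(-5*(-4) + 11) = -(20 + 11) = -1*31 = -31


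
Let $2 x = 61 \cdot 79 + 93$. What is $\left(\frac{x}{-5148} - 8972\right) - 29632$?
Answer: $- \frac{49683962}{1287} \approx -38605.0$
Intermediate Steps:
$x = 2456$ ($x = \frac{61 \cdot 79 + 93}{2} = \frac{4819 + 93}{2} = \frac{1}{2} \cdot 4912 = 2456$)
$\left(\frac{x}{-5148} - 8972\right) - 29632 = \left(\frac{2456}{-5148} - 8972\right) - 29632 = \left(2456 \left(- \frac{1}{5148}\right) - 8972\right) - 29632 = \left(- \frac{614}{1287} - 8972\right) - 29632 = - \frac{11547578}{1287} - 29632 = - \frac{49683962}{1287}$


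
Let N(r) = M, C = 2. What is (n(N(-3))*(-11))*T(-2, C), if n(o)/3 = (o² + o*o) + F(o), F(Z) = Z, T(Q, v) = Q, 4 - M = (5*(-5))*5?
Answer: 2205126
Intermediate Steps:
M = 129 (M = 4 - 5*(-5)*5 = 4 - (-25)*5 = 4 - 1*(-125) = 4 + 125 = 129)
N(r) = 129
n(o) = 3*o + 6*o² (n(o) = 3*((o² + o*o) + o) = 3*((o² + o²) + o) = 3*(2*o² + o) = 3*(o + 2*o²) = 3*o + 6*o²)
(n(N(-3))*(-11))*T(-2, C) = ((3*129*(1 + 2*129))*(-11))*(-2) = ((3*129*(1 + 258))*(-11))*(-2) = ((3*129*259)*(-11))*(-2) = (100233*(-11))*(-2) = -1102563*(-2) = 2205126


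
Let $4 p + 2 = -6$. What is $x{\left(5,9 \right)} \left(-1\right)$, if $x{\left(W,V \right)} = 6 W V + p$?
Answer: $-268$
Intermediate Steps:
$p = -2$ ($p = - \frac{1}{2} + \frac{1}{4} \left(-6\right) = - \frac{1}{2} - \frac{3}{2} = -2$)
$x{\left(W,V \right)} = -2 + 6 V W$ ($x{\left(W,V \right)} = 6 W V - 2 = 6 V W - 2 = -2 + 6 V W$)
$x{\left(5,9 \right)} \left(-1\right) = \left(-2 + 6 \cdot 9 \cdot 5\right) \left(-1\right) = \left(-2 + 270\right) \left(-1\right) = 268 \left(-1\right) = -268$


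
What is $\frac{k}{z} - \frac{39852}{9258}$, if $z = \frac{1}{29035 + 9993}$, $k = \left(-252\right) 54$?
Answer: $- \frac{819476542674}{1543} \approx -5.3109 \cdot 10^{8}$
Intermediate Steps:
$k = -13608$
$z = \frac{1}{39028} \approx 2.5623 \cdot 10^{-5}$
$\frac{k}{z} - \frac{39852}{9258} = - 13608 \frac{1}{\frac{1}{39028}} - \frac{39852}{9258} = \left(-13608\right) 39028 - \frac{6642}{1543} = -531093024 - \frac{6642}{1543} = - \frac{819476542674}{1543}$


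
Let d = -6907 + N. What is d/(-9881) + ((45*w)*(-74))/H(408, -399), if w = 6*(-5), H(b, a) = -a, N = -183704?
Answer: 354388563/1314173 ≈ 269.67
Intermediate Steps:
d = -190611 (d = -6907 - 183704 = -190611)
w = -30
d/(-9881) + ((45*w)*(-74))/H(408, -399) = -190611/(-9881) + ((45*(-30))*(-74))/((-1*(-399))) = -190611*(-1/9881) - 1350*(-74)/399 = 190611/9881 + 99900*(1/399) = 190611/9881 + 33300/133 = 354388563/1314173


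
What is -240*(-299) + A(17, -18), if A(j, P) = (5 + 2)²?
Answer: 71809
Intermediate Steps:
A(j, P) = 49 (A(j, P) = 7² = 49)
-240*(-299) + A(17, -18) = -240*(-299) + 49 = 71760 + 49 = 71809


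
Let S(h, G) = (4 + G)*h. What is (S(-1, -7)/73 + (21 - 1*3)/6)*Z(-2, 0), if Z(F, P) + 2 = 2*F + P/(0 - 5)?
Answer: -1332/73 ≈ -18.247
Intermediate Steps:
S(h, G) = h*(4 + G)
Z(F, P) = -2 + 2*F - P/5 (Z(F, P) = -2 + (2*F + P/(0 - 5)) = -2 + (2*F + P/(-5)) = -2 + (2*F - P/5) = -2 + 2*F - P/5)
(S(-1, -7)/73 + (21 - 1*3)/6)*Z(-2, 0) = (-(4 - 7)/73 + (21 - 1*3)/6)*(-2 + 2*(-2) - 1/5*0) = (-1*(-3)*(1/73) + (21 - 3)*(1/6))*(-2 - 4 + 0) = (3*(1/73) + 18*(1/6))*(-6) = (3/73 + 3)*(-6) = (222/73)*(-6) = -1332/73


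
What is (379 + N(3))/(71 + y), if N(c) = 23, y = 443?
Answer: 201/257 ≈ 0.78210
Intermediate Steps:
(379 + N(3))/(71 + y) = (379 + 23)/(71 + 443) = 402/514 = 402*(1/514) = 201/257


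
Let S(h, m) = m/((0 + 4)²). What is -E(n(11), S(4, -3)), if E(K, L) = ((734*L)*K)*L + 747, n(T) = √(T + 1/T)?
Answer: -747 - 3303*√1342/1408 ≈ -832.94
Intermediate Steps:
S(h, m) = m/16 (S(h, m) = m/(4²) = m/16)
E(K, L) = 747 + 734*K*L² (E(K, L) = (734*K*L)*L + 747 = 734*K*L² + 747 = 747 + 734*K*L²)
-E(n(11), S(4, -3)) = -(747 + 734*√(11 + 1/11)*((1/16)*(-3))²) = -(747 + 734*√(11 + 1/11)*(-3/16)²) = -(747 + 734*√(122/11)*(9/256)) = -(747 + 734*(√1342/11)*(9/256)) = -(747 + 3303*√1342/1408) = -747 - 3303*√1342/1408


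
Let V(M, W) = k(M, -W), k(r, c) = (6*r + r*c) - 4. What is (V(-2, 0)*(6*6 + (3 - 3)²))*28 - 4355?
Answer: -20483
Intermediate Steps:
k(r, c) = -4 + 6*r + c*r (k(r, c) = (6*r + c*r) - 4 = -4 + 6*r + c*r)
V(M, W) = -4 + 6*M - M*W (V(M, W) = -4 + 6*M + (-W)*M = -4 + 6*M - M*W)
(V(-2, 0)*(6*6 + (3 - 3)²))*28 - 4355 = ((-4 + 6*(-2) - 1*(-2)*0)*(6*6 + (3 - 3)²))*28 - 4355 = ((-4 - 12 + 0)*(36 + 0²))*28 - 4355 = -16*(36 + 0)*28 - 4355 = -16*36*28 - 4355 = -576*28 - 4355 = -16128 - 4355 = -20483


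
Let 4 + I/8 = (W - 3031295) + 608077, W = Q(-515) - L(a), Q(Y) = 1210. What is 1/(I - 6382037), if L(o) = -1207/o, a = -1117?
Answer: -1117/28771844217 ≈ -3.8823e-8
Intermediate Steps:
W = 1350363/1117 (W = 1210 - (-1207)/(-1117) = 1210 - (-1207)*(-1)/1117 = 1210 - 1*1207/1117 = 1210 - 1207/1117 = 1350363/1117 ≈ 1208.9)
I = -21643108888/1117 (I = -32 + 8*((1350363/1117 - 3031295) + 608077) = -32 + 8*(-3384606152/1117 + 608077) = -32 + 8*(-2705384143/1117) = -32 - 21643073144/1117 = -21643108888/1117 ≈ -1.9376e+7)
1/(I - 6382037) = 1/(-21643108888/1117 - 6382037) = 1/(-28771844217/1117) = -1117/28771844217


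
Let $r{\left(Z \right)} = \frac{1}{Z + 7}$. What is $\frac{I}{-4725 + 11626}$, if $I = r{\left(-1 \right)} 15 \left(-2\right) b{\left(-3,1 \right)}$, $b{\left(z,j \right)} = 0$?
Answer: $0$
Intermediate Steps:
$r{\left(Z \right)} = \frac{1}{7 + Z}$
$I = 0$ ($I = \frac{15 \left(-2\right)}{7 - 1} \cdot 0 = \frac{1}{6} \left(-30\right) 0 = \left(-5\right) 0 = 0$)
$\frac{I}{-4725 + 11626} = \frac{0}{-4725 + 11626} = \frac{0}{6901} = 0 \cdot \frac{1}{6901} = 0$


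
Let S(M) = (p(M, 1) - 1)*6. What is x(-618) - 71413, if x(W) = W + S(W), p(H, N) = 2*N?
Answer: -72025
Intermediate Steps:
S(M) = 6 (S(M) = (2*1 - 1)*6 = (2 - 1)*6 = 1*6 = 6)
x(W) = 6 + W (x(W) = W + 6 = 6 + W)
x(-618) - 71413 = (6 - 618) - 71413 = -612 - 71413 = -72025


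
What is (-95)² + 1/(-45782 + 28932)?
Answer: 152071249/16850 ≈ 9025.0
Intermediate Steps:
(-95)² + 1/(-45782 + 28932) = 9025 + 1/(-16850) = 9025 - 1/16850 = 152071249/16850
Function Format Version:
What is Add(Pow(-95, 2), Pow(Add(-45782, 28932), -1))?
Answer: Rational(152071249, 16850) ≈ 9025.0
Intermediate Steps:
Add(Pow(-95, 2), Pow(Add(-45782, 28932), -1)) = Add(9025, Pow(-16850, -1)) = Add(9025, Rational(-1, 16850)) = Rational(152071249, 16850)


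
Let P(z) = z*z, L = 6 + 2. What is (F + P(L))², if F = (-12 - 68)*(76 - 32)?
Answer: 11943936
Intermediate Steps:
L = 8
P(z) = z²
F = -3520 (F = -80*44 = -3520)
(F + P(L))² = (-3520 + 8²)² = (-3520 + 64)² = (-3456)² = 11943936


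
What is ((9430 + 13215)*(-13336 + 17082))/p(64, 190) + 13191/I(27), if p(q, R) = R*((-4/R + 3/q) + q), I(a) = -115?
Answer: 43861816099/6395265 ≈ 6858.5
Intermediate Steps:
p(q, R) = R*(q - 4/R + 3/q)
((9430 + 13215)*(-13336 + 17082))/p(64, 190) + 13191/I(27) = ((9430 + 13215)*(-13336 + 17082))/(-4 + 190*64 + 3*190/64) + 13191/(-115) = (22645*3746)/(-4 + 12160 + 3*190*(1/64)) + 13191*(-1/115) = 84828170/(-4 + 12160 + 285/32) - 13191/115 = 84828170/(389277/32) - 13191/115 = 84828170*(32/389277) - 13191/115 = 387785920/55611 - 13191/115 = 43861816099/6395265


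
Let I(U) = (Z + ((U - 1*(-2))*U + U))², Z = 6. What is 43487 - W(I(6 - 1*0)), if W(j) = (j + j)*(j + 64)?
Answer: -26337313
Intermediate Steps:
I(U) = (6 + U + U*(2 + U))² (I(U) = (6 + ((U - 1*(-2))*U + U))² = (6 + ((U + 2)*U + U))² = (6 + ((2 + U)*U + U))² = (6 + (U*(2 + U) + U))² = (6 + (U + U*(2 + U)))² = (6 + U + U*(2 + U))²)
W(j) = 2*j*(64 + j) (W(j) = (2*j)*(64 + j) = 2*j*(64 + j))
43487 - W(I(6 - 1*0)) = 43487 - 2*(6 + (6 - 1*0)² + 3*(6 - 1*0))²*(64 + (6 + (6 - 1*0)² + 3*(6 - 1*0))²) = 43487 - 2*(6 + (6 + 0)² + 3*(6 + 0))²*(64 + (6 + (6 + 0)² + 3*(6 + 0))²) = 43487 - 2*(6 + 6² + 3*6)²*(64 + (6 + 6² + 3*6)²) = 43487 - 2*(6 + 36 + 18)²*(64 + (6 + 36 + 18)²) = 43487 - 2*60²*(64 + 60²) = 43487 - 2*3600*(64 + 3600) = 43487 - 2*3600*3664 = 43487 - 1*26380800 = 43487 - 26380800 = -26337313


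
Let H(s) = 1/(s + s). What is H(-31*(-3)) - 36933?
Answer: -6869537/186 ≈ -36933.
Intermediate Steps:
H(s) = 1/(2*s)
H(-31*(-3)) - 36933 = 1/(2*((-31*(-3)))) - 36933 = (½)/93 - 36933 = (½)*(1/93) - 36933 = 1/186 - 36933 = -6869537/186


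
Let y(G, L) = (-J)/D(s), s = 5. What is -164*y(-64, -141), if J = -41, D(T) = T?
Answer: -6724/5 ≈ -1344.8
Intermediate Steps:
y(G, L) = 41/5 (y(G, L) = -1*(-41)/5 = 41*(1/5) = 41/5)
-164*y(-64, -141) = -164*41/5 = -6724/5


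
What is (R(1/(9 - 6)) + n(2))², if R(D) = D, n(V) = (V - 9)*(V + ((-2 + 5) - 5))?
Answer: ⅑ ≈ 0.11111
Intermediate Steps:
n(V) = (-9 + V)*(-2 + V) (n(V) = (-9 + V)*(V + (3 - 5)) = (-9 + V)*(V - 2) = (-9 + V)*(-2 + V))
(R(1/(9 - 6)) + n(2))² = (1/(9 - 6) + (18 + 2² - 11*2))² = (1/3 + (18 + 4 - 22))² = (⅓ + 0)² = (⅓)² = ⅑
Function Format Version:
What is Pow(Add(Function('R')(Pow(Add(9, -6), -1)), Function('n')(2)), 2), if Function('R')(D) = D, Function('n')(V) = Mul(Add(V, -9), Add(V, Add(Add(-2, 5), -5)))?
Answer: Rational(1, 9) ≈ 0.11111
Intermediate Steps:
Function('n')(V) = Mul(Add(-9, V), Add(-2, V)) (Function('n')(V) = Mul(Add(-9, V), Add(V, Add(3, -5))) = Mul(Add(-9, V), Add(V, -2)) = Mul(Add(-9, V), Add(-2, V)))
Pow(Add(Function('R')(Pow(Add(9, -6), -1)), Function('n')(2)), 2) = Pow(Add(Pow(Add(9, -6), -1), Add(18, Pow(2, 2), Mul(-11, 2))), 2) = Pow(Add(Pow(3, -1), Add(18, 4, -22)), 2) = Pow(Add(Rational(1, 3), 0), 2) = Pow(Rational(1, 3), 2) = Rational(1, 9)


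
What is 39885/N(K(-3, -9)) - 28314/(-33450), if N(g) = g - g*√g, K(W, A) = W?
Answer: (-74114906*I + 4719*√3)/(5575*(I + √3)) ≈ -3322.9 - 5756.9*I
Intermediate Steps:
N(g) = g - g^(3/2)
39885/N(K(-3, -9)) - 28314/(-33450) = 39885/(-3 - (-3)^(3/2)) - 28314/(-33450) = 39885/(-3 - (-3)*I*√3) - 28314*(-1/33450) = 39885/(-3 + 3*I*√3) + 4719/5575 = 4719/5575 + 39885/(-3 + 3*I*√3)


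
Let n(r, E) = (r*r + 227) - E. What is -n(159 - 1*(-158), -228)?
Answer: -100944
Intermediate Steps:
n(r, E) = 227 + r² - E (n(r, E) = (r² + 227) - E = (227 + r²) - E = 227 + r² - E)
-n(159 - 1*(-158), -228) = -(227 + (159 - 1*(-158))² - 1*(-228)) = -(227 + (159 + 158)² + 228) = -(227 + 317² + 228) = -(227 + 100489 + 228) = -1*100944 = -100944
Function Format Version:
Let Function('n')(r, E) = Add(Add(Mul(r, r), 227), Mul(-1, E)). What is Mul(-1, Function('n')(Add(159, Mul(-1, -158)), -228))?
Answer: -100944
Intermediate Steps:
Function('n')(r, E) = Add(227, Pow(r, 2), Mul(-1, E)) (Function('n')(r, E) = Add(Add(Pow(r, 2), 227), Mul(-1, E)) = Add(Add(227, Pow(r, 2)), Mul(-1, E)) = Add(227, Pow(r, 2), Mul(-1, E)))
Mul(-1, Function('n')(Add(159, Mul(-1, -158)), -228)) = Mul(-1, Add(227, Pow(Add(159, Mul(-1, -158)), 2), Mul(-1, -228))) = Mul(-1, Add(227, Pow(Add(159, 158), 2), 228)) = Mul(-1, Add(227, Pow(317, 2), 228)) = Mul(-1, Add(227, 100489, 228)) = Mul(-1, 100944) = -100944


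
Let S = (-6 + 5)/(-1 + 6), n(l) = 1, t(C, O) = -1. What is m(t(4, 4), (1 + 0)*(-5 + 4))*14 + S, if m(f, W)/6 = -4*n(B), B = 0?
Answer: -1681/5 ≈ -336.20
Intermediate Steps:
S = -⅕ (S = -1/5 = -1*⅕ = -⅕ ≈ -0.20000)
m(f, W) = -24 (m(f, W) = 6*(-4*1) = 6*(-4) = -24)
m(t(4, 4), (1 + 0)*(-5 + 4))*14 + S = -24*14 - ⅕ = -336 - ⅕ = -1681/5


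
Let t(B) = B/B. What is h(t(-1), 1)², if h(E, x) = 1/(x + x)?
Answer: ¼ ≈ 0.25000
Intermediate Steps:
t(B) = 1
h(E, x) = 1/(2*x)
h(t(-1), 1)² = ((½)/1)² = ((½)*1)² = (½)² = ¼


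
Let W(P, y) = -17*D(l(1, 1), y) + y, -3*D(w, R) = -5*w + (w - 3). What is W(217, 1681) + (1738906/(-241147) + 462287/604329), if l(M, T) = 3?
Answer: 231649079878463/145732125363 ≈ 1589.6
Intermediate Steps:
D(w, R) = 1 + 4*w/3 (D(w, R) = -(-5*w + (w - 3))/3 = -(-5*w + (-3 + w))/3 = -(-3 - 4*w)/3 = 1 + 4*w/3)
W(P, y) = -85 + y (W(P, y) = -17*(1 + (4/3)*3) + y = -17*(1 + 4) + y = -17*5 + y = -85 + y)
W(217, 1681) + (1738906/(-241147) + 462287/604329) = (-85 + 1681) + (1738906/(-241147) + 462287/604329) = 1596 + (1738906*(-1/241147) + 462287*(1/604329)) = 1596 + (-1738906/241147 + 462287/604329) = 1596 - 939392200885/145732125363 = 231649079878463/145732125363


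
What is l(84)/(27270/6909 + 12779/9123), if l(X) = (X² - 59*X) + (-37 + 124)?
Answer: 45949458303/112358107 ≈ 408.96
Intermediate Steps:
l(X) = 87 + X² - 59*X (l(X) = (X² - 59*X) + 87 = 87 + X² - 59*X)
l(84)/(27270/6909 + 12779/9123) = (87 + 84² - 59*84)/(27270/6909 + 12779/9123) = (87 + 7056 - 4956)/(27270*(1/6909) + 12779*(1/9123)) = 2187/(9090/2303 + 12779/9123) = 2187/(112358107/21010269) = 2187*(21010269/112358107) = 45949458303/112358107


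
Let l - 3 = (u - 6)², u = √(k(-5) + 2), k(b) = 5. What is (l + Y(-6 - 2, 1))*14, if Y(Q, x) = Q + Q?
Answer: 420 - 168*√7 ≈ -24.486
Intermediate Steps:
Y(Q, x) = 2*Q
u = √7 (u = √(5 + 2) = √7 ≈ 2.6458)
l = 3 + (-6 + √7)² (l = 3 + (√7 - 6)² = 3 + (-6 + √7)² ≈ 14.251)
(l + Y(-6 - 2, 1))*14 = ((46 - 12*√7) + 2*(-6 - 2))*14 = ((46 - 12*√7) + 2*(-8))*14 = ((46 - 12*√7) - 16)*14 = (30 - 12*√7)*14 = 420 - 168*√7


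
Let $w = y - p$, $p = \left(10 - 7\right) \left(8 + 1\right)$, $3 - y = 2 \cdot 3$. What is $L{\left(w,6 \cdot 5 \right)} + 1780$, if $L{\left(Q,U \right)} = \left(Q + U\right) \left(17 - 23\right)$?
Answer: $1780$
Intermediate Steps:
$y = -3$ ($y = 3 - 2 \cdot 3 = 3 - 6 = -3$)
$p = 27$ ($p = 3 \cdot 9 = 27$)
$w = -30$ ($w = -3 - 27 = -30$)
$L{\left(Q,U \right)} = - 6 Q - 6 U$ ($L{\left(Q,U \right)} = \left(Q + U\right) \left(-6\right) = - 6 Q - 6 U$)
$L{\left(w,6 \cdot 5 \right)} + 1780 = \left(\left(-6\right) \left(-30\right) - 6 \cdot 6 \cdot 5\right) + 1780 = \left(180 - 180\right) + 1780 = 0 + 1780 = 1780$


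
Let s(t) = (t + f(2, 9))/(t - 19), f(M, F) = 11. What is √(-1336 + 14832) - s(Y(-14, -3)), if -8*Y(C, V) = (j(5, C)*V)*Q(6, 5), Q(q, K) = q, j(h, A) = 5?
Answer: 89/31 + 2*√3374 ≈ 119.04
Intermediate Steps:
Y(C, V) = -15*V/4 (Y(C, V) = -5*V*6/8 = -15*V/4)
s(t) = (11 + t)/(-19 + t) (s(t) = (t + 11)/(t - 19) = (11 + t)/(-19 + t))
√(-1336 + 14832) - s(Y(-14, -3)) = √(-1336 + 14832) - (11 - 15/4*(-3))/(-19 - 15/4*(-3)) = √13496 - (11 + 45/4)/(-19 + 45/4) = 2*√3374 - 89/((-31/4)*4) = 2*√3374 - (-4)*89/(31*4) = 2*√3374 - 1*(-89/31) = 2*√3374 + 89/31 = 89/31 + 2*√3374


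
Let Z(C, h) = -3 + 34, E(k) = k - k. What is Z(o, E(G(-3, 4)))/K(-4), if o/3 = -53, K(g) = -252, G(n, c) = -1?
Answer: -31/252 ≈ -0.12302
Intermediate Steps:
E(k) = 0
o = -159 (o = 3*(-53) = -159)
Z(C, h) = 31
Z(o, E(G(-3, 4)))/K(-4) = 31/(-252) = 31*(-1/252) = -31/252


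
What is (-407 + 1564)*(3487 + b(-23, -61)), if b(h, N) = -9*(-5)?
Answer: 4086524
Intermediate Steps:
b(h, N) = 45
(-407 + 1564)*(3487 + b(-23, -61)) = (-407 + 1564)*(3487 + 45) = 1157*3532 = 4086524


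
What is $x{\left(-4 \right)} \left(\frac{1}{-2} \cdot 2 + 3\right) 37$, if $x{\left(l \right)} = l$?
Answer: $-296$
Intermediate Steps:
$x{\left(-4 \right)} \left(\frac{1}{-2} \cdot 2 + 3\right) 37 = - 4 \left(\frac{1}{-2} \cdot 2 + 3\right) 37 = - 4 \left(\left(- \frac{1}{2}\right) 2 + 3\right) 37 = - 4 \left(-1 + 3\right) 37 = \left(-4\right) 2 \cdot 37 = \left(-8\right) 37 = -296$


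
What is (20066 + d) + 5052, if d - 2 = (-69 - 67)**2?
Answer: 43616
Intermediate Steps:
d = 18498 (d = 2 + (-69 - 67)**2 = 2 + (-136)**2 = 2 + 18496 = 18498)
(20066 + d) + 5052 = (20066 + 18498) + 5052 = 38564 + 5052 = 43616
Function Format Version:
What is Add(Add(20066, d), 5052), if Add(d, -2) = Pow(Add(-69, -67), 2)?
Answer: 43616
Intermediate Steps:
d = 18498 (d = Add(2, Pow(Add(-69, -67), 2)) = Add(2, Pow(-136, 2)) = Add(2, 18496) = 18498)
Add(Add(20066, d), 5052) = Add(Add(20066, 18498), 5052) = Add(38564, 5052) = 43616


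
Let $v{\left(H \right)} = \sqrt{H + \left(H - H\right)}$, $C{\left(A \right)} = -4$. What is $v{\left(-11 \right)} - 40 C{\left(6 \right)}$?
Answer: $160 + i \sqrt{11} \approx 160.0 + 3.3166 i$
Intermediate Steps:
$v{\left(H \right)} = \sqrt{H}$ ($v{\left(H \right)} = \sqrt{H + 0} = \sqrt{H}$)
$v{\left(-11 \right)} - 40 C{\left(6 \right)} = \sqrt{-11} - -160 = i \sqrt{11} + 160 = 160 + i \sqrt{11}$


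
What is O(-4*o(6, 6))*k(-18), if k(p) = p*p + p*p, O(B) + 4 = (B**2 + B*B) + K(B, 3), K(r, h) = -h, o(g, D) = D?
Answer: 741960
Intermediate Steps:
O(B) = -7 + 2*B**2 (O(B) = -4 + ((B**2 + B*B) - 1*3) = -4 + ((B**2 + B**2) - 3) = -4 + (2*B**2 - 3) = -4 + (-3 + 2*B**2) = -7 + 2*B**2)
k(p) = 2*p**2 (k(p) = p**2 + p**2 = 2*p**2)
O(-4*o(6, 6))*k(-18) = (-7 + 2*(-4*6)**2)*(2*(-18)**2) = (-7 + 2*(-24)**2)*(2*324) = (-7 + 2*576)*648 = (-7 + 1152)*648 = 1145*648 = 741960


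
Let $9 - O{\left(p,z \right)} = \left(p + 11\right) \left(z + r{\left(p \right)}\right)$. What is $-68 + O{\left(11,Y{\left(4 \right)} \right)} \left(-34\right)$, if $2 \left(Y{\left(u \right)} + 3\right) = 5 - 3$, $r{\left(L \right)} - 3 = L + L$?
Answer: $16830$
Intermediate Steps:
$r{\left(L \right)} = 3 + 2 L$ ($r{\left(L \right)} = 3 + \left(L + L\right) = 3 + 2 L$)
$Y{\left(u \right)} = -2$ ($Y{\left(u \right)} = -3 + \frac{5 - 3}{2} = -3 + \frac{1}{2} \cdot 2 = -3 + 1 = -2$)
$O{\left(p,z \right)} = 9 - \left(11 + p\right) \left(3 + z + 2 p\right)$ ($O{\left(p,z \right)} = 9 - \left(p + 11\right) \left(z + \left(3 + 2 p\right)\right) = 9 - \left(11 + p\right) \left(3 + z + 2 p\right)$)
$-68 + O{\left(11,Y{\left(4 \right)} \right)} \left(-34\right) = -68 + \left(-24 - 275 - -22 - 2 \cdot 11^{2} - 11 \left(-2\right)\right) \left(-34\right) = -68 + \left(-24 - 275 + 22 - 242 + 22\right) \left(-34\right) = -68 - -16898 = -68 + 16898 = 16830$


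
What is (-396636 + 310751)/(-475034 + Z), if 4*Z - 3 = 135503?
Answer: 34354/176463 ≈ 0.19468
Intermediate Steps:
Z = 67753/2 (Z = ¾ + (¼)*135503 = ¾ + 135503/4 = 67753/2 ≈ 33877.)
(-396636 + 310751)/(-475034 + Z) = (-396636 + 310751)/(-475034 + 67753/2) = -85885/(-882315/2) = -85885*(-2/882315) = 34354/176463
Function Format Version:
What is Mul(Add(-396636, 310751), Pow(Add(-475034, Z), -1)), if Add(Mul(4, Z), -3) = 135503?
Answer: Rational(34354, 176463) ≈ 0.19468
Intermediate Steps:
Z = Rational(67753, 2) (Z = Add(Rational(3, 4), Mul(Rational(1, 4), 135503)) = Add(Rational(3, 4), Rational(135503, 4)) = Rational(67753, 2) ≈ 33877.)
Mul(Add(-396636, 310751), Pow(Add(-475034, Z), -1)) = Mul(Add(-396636, 310751), Pow(Add(-475034, Rational(67753, 2)), -1)) = Mul(-85885, Pow(Rational(-882315, 2), -1)) = Mul(-85885, Rational(-2, 882315)) = Rational(34354, 176463)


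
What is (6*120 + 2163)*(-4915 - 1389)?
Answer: -18174432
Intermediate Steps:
(6*120 + 2163)*(-4915 - 1389) = (720 + 2163)*(-6304) = 2883*(-6304) = -18174432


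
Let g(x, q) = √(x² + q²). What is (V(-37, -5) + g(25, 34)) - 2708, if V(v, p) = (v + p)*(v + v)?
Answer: 400 + √1781 ≈ 442.20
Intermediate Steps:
g(x, q) = √(q² + x²)
V(v, p) = 2*v*(p + v) (V(v, p) = (p + v)*(2*v) = 2*v*(p + v))
(V(-37, -5) + g(25, 34)) - 2708 = (2*(-37)*(-5 - 37) + √(34² + 25²)) - 2708 = (2*(-37)*(-42) + √(1156 + 625)) - 2708 = (3108 + √1781) - 2708 = 400 + √1781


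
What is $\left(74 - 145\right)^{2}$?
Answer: $5041$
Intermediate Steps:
$\left(74 - 145\right)^{2} = \left(-71\right)^{2} = 5041$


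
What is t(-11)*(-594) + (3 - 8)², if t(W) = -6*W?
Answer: -39179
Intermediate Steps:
t(-11)*(-594) + (3 - 8)² = -6*(-11)*(-594) + (3 - 8)² = 66*(-594) + (-5)² = -39204 + 25 = -39179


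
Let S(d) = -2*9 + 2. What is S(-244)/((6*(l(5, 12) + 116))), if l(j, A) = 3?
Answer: -8/357 ≈ -0.022409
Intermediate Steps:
S(d) = -16 (S(d) = -18 + 2 = -16)
S(-244)/((6*(l(5, 12) + 116))) = -16*1/(6*(3 + 116)) = -16/(6*119) = -16/714 = -16*1/714 = -8/357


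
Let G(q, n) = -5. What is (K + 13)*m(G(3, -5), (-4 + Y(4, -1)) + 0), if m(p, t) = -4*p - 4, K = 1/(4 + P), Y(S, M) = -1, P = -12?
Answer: 206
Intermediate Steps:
K = -1/8 (K = 1/(4 - 12) = 1/(-8) = -1/8 ≈ -0.12500)
m(p, t) = -4 - 4*p
(K + 13)*m(G(3, -5), (-4 + Y(4, -1)) + 0) = (-1/8 + 13)*(-4 - 4*(-5)) = 103*(-4 + 20)/8 = (103/8)*16 = 206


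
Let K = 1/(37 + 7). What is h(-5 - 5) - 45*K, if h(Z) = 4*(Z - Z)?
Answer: -45/44 ≈ -1.0227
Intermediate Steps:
K = 1/44 ≈ 0.022727
h(Z) = 0 (h(Z) = 4*0 = 0)
h(-5 - 5) - 45*K = 0 - 45*1/44 = 0 - 45/44 = -45/44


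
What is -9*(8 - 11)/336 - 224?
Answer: -25079/112 ≈ -223.92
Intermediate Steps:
-9*(8 - 11)/336 - 224 = -9*(-3)*(1/336) - 224 = 27*(1/336) - 224 = 9/112 - 224 = -25079/112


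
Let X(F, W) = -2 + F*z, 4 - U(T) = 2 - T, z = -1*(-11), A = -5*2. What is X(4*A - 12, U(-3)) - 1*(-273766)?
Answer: 273192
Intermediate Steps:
A = -10
z = 11
U(T) = 2 + T (U(T) = 4 - (2 - T) = 4 + (-2 + T) = 2 + T)
X(F, W) = -2 + 11*F (X(F, W) = -2 + F*11 = -2 + 11*F)
X(4*A - 12, U(-3)) - 1*(-273766) = (-2 + 11*(4*(-10) - 12)) - 1*(-273766) = (-2 + 11*(-40 - 12)) + 273766 = (-2 + 11*(-52)) + 273766 = (-2 - 572) + 273766 = -574 + 273766 = 273192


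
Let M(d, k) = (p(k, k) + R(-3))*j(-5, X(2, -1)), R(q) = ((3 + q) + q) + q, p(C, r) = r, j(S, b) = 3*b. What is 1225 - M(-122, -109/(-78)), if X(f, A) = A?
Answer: 31491/26 ≈ 1211.2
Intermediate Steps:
R(q) = 3 + 3*q (R(q) = (3 + 2*q) + q = 3 + 3*q)
M(d, k) = 18 - 3*k (M(d, k) = (k + (3 + 3*(-3)))*(3*(-1)) = (k + (3 - 9))*(-3) = (k - 6)*(-3) = (-6 + k)*(-3) = 18 - 3*k)
1225 - M(-122, -109/(-78)) = 1225 - (18 - (-327)/(-78)) = 1225 - (18 - (-327)*(-1)/78) = 1225 - (18 - 3*109/78) = 1225 - (18 - 109/26) = 1225 - 1*359/26 = 1225 - 359/26 = 31491/26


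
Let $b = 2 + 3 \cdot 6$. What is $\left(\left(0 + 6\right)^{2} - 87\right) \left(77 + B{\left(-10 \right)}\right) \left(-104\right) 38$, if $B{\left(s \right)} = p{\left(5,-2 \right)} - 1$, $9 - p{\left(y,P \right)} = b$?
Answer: $13100880$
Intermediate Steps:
$b = 20$ ($b = 2 + 18 = 20$)
$p{\left(y,P \right)} = -11$ ($p{\left(y,P \right)} = 9 - 20 = -11$)
$B{\left(s \right)} = -12$ ($B{\left(s \right)} = -11 - 1 = -12$)
$\left(\left(0 + 6\right)^{2} - 87\right) \left(77 + B{\left(-10 \right)}\right) \left(-104\right) 38 = \left(\left(0 + 6\right)^{2} - 87\right) \left(77 - 12\right) \left(-104\right) 38 = \left(6^{2} - 87\right) 65 \left(-104\right) 38 = \left(36 - 87\right) 65 \left(-104\right) 38 = \left(-51\right) 65 \left(-104\right) 38 = \left(-3315\right) \left(-104\right) 38 = 344760 \cdot 38 = 13100880$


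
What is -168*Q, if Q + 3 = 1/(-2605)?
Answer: 1313088/2605 ≈ 504.06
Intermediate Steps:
Q = -7816/2605 (Q = -3 + 1/(-2605) = -3 - 1/2605 = -7816/2605 ≈ -3.0004)
-168*Q = -168*(-7816/2605) = 1313088/2605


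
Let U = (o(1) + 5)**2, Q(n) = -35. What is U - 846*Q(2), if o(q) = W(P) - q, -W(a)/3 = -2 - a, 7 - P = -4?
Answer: 31459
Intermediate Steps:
P = 11 (P = 7 - 1*(-4) = 7 + 4 = 11)
W(a) = 6 + 3*a (W(a) = -3*(-2 - a) = 6 + 3*a)
o(q) = 39 - q (o(q) = (6 + 3*11) - q = (6 + 33) - q = 39 - q)
U = 1849 (U = ((39 - 1*1) + 5)**2 = ((39 - 1) + 5)**2 = (38 + 5)**2 = 43**2 = 1849)
U - 846*Q(2) = 1849 - 846*(-35) = 1849 + 29610 = 31459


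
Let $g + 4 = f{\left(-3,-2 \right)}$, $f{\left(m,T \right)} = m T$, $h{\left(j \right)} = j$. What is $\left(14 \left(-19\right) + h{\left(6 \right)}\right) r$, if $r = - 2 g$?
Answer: $1040$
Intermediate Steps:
$f{\left(m,T \right)} = T m$
$g = 2$ ($g = -4 - -6 = -4 + 6 = 2$)
$r = -4$ ($r = \left(-2\right) 2 = -4$)
$\left(14 \left(-19\right) + h{\left(6 \right)}\right) r = \left(14 \left(-19\right) + 6\right) \left(-4\right) = \left(-266 + 6\right) \left(-4\right) = \left(-260\right) \left(-4\right) = 1040$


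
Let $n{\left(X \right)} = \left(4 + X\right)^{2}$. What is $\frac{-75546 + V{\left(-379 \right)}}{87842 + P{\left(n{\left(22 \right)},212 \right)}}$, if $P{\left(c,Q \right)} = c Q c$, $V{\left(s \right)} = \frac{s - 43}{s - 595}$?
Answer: $- \frac{36790691}{47222809198} \approx -0.00077909$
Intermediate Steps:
$V{\left(s \right)} = \frac{-43 + s}{-595 + s}$
$P{\left(c,Q \right)} = Q c^{2}$ ($P{\left(c,Q \right)} = Q c c = Q c^{2}$)
$\frac{-75546 + V{\left(-379 \right)}}{87842 + P{\left(n{\left(22 \right)},212 \right)}} = \frac{-75546 + \frac{-43 - 379}{-595 - 379}}{87842 + 212 \left(\left(4 + 22\right)^{2}\right)^{2}} = \frac{-75546 + \frac{1}{-974} \left(-422\right)}{87842 + 212 \left(26^{2}\right)^{2}} = \frac{-75546 - - \frac{211}{487}}{87842 + 212 \cdot 676^{2}} = \frac{-75546 + \frac{211}{487}}{87842 + 212 \cdot 456976} = - \frac{36790691}{487 \left(87842 + 96878912\right)} = - \frac{36790691}{487 \cdot 96966754} = \left(- \frac{36790691}{487}\right) \frac{1}{96966754} = - \frac{36790691}{47222809198}$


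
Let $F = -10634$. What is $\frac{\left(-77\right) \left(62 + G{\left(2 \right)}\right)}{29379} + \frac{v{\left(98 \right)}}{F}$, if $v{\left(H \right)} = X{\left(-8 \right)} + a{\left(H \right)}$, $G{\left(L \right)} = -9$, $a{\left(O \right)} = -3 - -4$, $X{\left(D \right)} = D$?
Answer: $- \frac{6170243}{44630898} \approx -0.13825$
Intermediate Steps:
$a{\left(O \right)} = 1$ ($a{\left(O \right)} = -3 + 4 = 1$)
$v{\left(H \right)} = -7$ ($v{\left(H \right)} = -8 + 1 = -7$)
$\frac{\left(-77\right) \left(62 + G{\left(2 \right)}\right)}{29379} + \frac{v{\left(98 \right)}}{F} = \frac{\left(-77\right) \left(62 - 9\right)}{29379} - \frac{7}{-10634} = \left(-77\right) 53 \cdot \frac{1}{29379} - - \frac{7}{10634} = \left(-4081\right) \frac{1}{29379} + \frac{7}{10634} = - \frac{583}{4197} + \frac{7}{10634} = - \frac{6170243}{44630898}$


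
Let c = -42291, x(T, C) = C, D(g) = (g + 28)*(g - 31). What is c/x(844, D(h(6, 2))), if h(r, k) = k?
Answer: 14097/290 ≈ 48.610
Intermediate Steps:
D(g) = (-31 + g)*(28 + g) (D(g) = (28 + g)*(-31 + g) = (-31 + g)*(28 + g))
c/x(844, D(h(6, 2))) = -42291/(-868 + 2**2 - 3*2) = -42291/(-868 + 4 - 6) = -42291/(-870) = -42291*(-1/870) = 14097/290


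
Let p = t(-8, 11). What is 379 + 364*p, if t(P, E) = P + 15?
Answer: 2927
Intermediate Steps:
t(P, E) = 15 + P
p = 7 (p = 15 - 8 = 7)
379 + 364*p = 379 + 364*7 = 379 + 2548 = 2927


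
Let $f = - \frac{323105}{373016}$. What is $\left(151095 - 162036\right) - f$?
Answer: $- \frac{4080844951}{373016} \approx -10940.0$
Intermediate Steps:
$f = - \frac{323105}{373016}$ ($f = \left(-323105\right) \frac{1}{373016} = - \frac{323105}{373016} \approx -0.8662$)
$\left(151095 - 162036\right) - f = \left(151095 - 162036\right) - - \frac{323105}{373016} = \left(151095 - 162036\right) + \frac{323105}{373016} = -10941 + \frac{323105}{373016} = - \frac{4080844951}{373016}$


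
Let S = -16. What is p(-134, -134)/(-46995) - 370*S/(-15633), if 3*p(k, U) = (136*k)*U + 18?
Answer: -4334549858/244890945 ≈ -17.700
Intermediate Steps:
p(k, U) = 6 + 136*U*k/3 (p(k, U) = ((136*k)*U + 18)/3 = (136*U*k + 18)/3 = (18 + 136*U*k)/3 = 6 + 136*U*k/3)
p(-134, -134)/(-46995) - 370*S/(-15633) = (6 + (136/3)*(-134)*(-134))/(-46995) - 370*(-16)/(-15633) = (6 + 2442016/3)*(-1/46995) + 5920*(-1/15633) = (2442034/3)*(-1/46995) - 5920/15633 = -2442034/140985 - 5920/15633 = -4334549858/244890945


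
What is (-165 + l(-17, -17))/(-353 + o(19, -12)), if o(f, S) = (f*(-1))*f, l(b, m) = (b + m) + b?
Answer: 36/119 ≈ 0.30252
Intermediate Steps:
l(b, m) = m + 2*b
o(f, S) = -f**2 (o(f, S) = (-f)*f = -f**2)
(-165 + l(-17, -17))/(-353 + o(19, -12)) = (-165 + (-17 + 2*(-17)))/(-353 - 1*19**2) = (-165 + (-17 - 34))/(-353 - 1*361) = (-165 - 51)/(-353 - 361) = -216/(-714) = -216*(-1/714) = 36/119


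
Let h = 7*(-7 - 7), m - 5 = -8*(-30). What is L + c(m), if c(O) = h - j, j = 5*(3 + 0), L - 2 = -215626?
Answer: -215737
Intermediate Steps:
m = 245 (m = 5 - 8*(-30) = 5 + 240 = 245)
L = -215624 (L = 2 - 215626 = -215624)
h = -98 (h = 7*(-14) = -98)
j = 15 (j = 5*3 = 15)
c(O) = -113 (c(O) = -98 - 1*15 = -98 - 15 = -113)
L + c(m) = -215624 - 113 = -215737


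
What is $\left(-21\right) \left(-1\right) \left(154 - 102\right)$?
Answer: $1092$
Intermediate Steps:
$\left(-21\right) \left(-1\right) \left(154 - 102\right) = 21 \cdot 52 = 1092$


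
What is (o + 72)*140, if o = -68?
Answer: 560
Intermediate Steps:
(o + 72)*140 = (-68 + 72)*140 = 4*140 = 560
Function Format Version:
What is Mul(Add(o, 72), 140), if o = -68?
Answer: 560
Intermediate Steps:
Mul(Add(o, 72), 140) = Mul(Add(-68, 72), 140) = Mul(4, 140) = 560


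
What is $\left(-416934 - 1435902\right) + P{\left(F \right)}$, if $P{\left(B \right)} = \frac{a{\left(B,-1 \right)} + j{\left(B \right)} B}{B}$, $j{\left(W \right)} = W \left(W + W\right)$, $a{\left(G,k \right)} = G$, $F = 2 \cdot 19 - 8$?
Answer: $-1851035$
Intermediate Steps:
$F = 30$ ($F = 38 - 8 = 30$)
$j{\left(W \right)} = 2 W^{2}$ ($j{\left(W \right)} = W 2 W = 2 W^{2}$)
$P{\left(B \right)} = \frac{B + 2 B^{3}}{B}$ ($P{\left(B \right)} = \frac{B + 2 B^{2} B}{B} = \frac{B + 2 B^{3}}{B}$)
$\left(-416934 - 1435902\right) + P{\left(F \right)} = \left(-416934 - 1435902\right) + \left(1 + 2 \cdot 30^{2}\right) = \left(-416934 - 1435902\right) + \left(1 + 2 \cdot 900\right) = -1852836 + \left(1 + 1800\right) = -1852836 + 1801 = -1851035$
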